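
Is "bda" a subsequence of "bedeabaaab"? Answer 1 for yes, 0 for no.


Check if "bda" is a subsequence of "bedeabaaab"
Greedy scan:
  Position 0 ('b'): matches sub[0] = 'b'
  Position 1 ('e'): no match needed
  Position 2 ('d'): matches sub[1] = 'd'
  Position 3 ('e'): no match needed
  Position 4 ('a'): matches sub[2] = 'a'
  Position 5 ('b'): no match needed
  Position 6 ('a'): no match needed
  Position 7 ('a'): no match needed
  Position 8 ('a'): no match needed
  Position 9 ('b'): no match needed
All 3 characters matched => is a subsequence

1


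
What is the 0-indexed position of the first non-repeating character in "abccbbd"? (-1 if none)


Input: abccbbd
Character frequencies:
  'a': 1
  'b': 3
  'c': 2
  'd': 1
Scanning left to right for freq == 1:
  Position 0 ('a'): unique! => answer = 0

0


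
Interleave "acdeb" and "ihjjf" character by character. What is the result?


Interleaving "acdeb" and "ihjjf":
  Position 0: 'a' from first, 'i' from second => "ai"
  Position 1: 'c' from first, 'h' from second => "ch"
  Position 2: 'd' from first, 'j' from second => "dj"
  Position 3: 'e' from first, 'j' from second => "ej"
  Position 4: 'b' from first, 'f' from second => "bf"
Result: aichdjejbf

aichdjejbf


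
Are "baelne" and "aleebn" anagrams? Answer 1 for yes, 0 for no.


Strings: "baelne", "aleebn"
Sorted first:  abeeln
Sorted second: abeeln
Sorted forms match => anagrams

1


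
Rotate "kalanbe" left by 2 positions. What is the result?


Input: "kalanbe", rotate left by 2
First 2 characters: "ka"
Remaining characters: "lanbe"
Concatenate remaining + first: "lanbe" + "ka" = "lanbeka"

lanbeka


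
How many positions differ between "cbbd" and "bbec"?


Comparing "cbbd" and "bbec" position by position:
  Position 0: 'c' vs 'b' => DIFFER
  Position 1: 'b' vs 'b' => same
  Position 2: 'b' vs 'e' => DIFFER
  Position 3: 'd' vs 'c' => DIFFER
Positions that differ: 3

3


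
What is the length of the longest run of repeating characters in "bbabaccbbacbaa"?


Input: "bbabaccbbacbaa"
Scanning for longest run:
  Position 1 ('b'): continues run of 'b', length=2
  Position 2 ('a'): new char, reset run to 1
  Position 3 ('b'): new char, reset run to 1
  Position 4 ('a'): new char, reset run to 1
  Position 5 ('c'): new char, reset run to 1
  Position 6 ('c'): continues run of 'c', length=2
  Position 7 ('b'): new char, reset run to 1
  Position 8 ('b'): continues run of 'b', length=2
  Position 9 ('a'): new char, reset run to 1
  Position 10 ('c'): new char, reset run to 1
  Position 11 ('b'): new char, reset run to 1
  Position 12 ('a'): new char, reset run to 1
  Position 13 ('a'): continues run of 'a', length=2
Longest run: 'b' with length 2

2


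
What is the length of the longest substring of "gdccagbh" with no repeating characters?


Input: "gdccagbh"
Sliding window (track last position of each char):
  Position 0 ('g'): window [0,0] length 1 -- new best
  Position 1 ('d'): window [0,1] length 2 -- new best
  Position 2 ('c'): window [0,2] length 3 -- new best
  Position 3 ('c'): repeat (last at 2), move window start to 3
  Position 3 ('c'): window [3,3] length 1
  Position 4 ('a'): window [3,4] length 2
  Position 5 ('g'): window [3,5] length 3
  Position 6 ('b'): window [3,6] length 4 -- new best
  Position 7 ('h'): window [3,7] length 5 -- new best
Longest substring with no repeats: "cagbh" with length 5

5


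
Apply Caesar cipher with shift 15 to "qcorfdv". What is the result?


Caesar cipher: shift "qcorfdv" by 15
  'q' (pos 16) + 15 = pos 5 = 'f'
  'c' (pos 2) + 15 = pos 17 = 'r'
  'o' (pos 14) + 15 = pos 3 = 'd'
  'r' (pos 17) + 15 = pos 6 = 'g'
  'f' (pos 5) + 15 = pos 20 = 'u'
  'd' (pos 3) + 15 = pos 18 = 's'
  'v' (pos 21) + 15 = pos 10 = 'k'
Result: frdgusk

frdgusk


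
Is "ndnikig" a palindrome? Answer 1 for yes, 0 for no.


Input: ndnikig
Reversed: gikindn
  Compare pos 0 ('n') with pos 6 ('g'): MISMATCH
  Compare pos 1 ('d') with pos 5 ('i'): MISMATCH
  Compare pos 2 ('n') with pos 4 ('k'): MISMATCH
Result: not a palindrome

0


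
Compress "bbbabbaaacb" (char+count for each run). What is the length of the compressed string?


Input: bbbabbaaacb
Runs:
  'b' x 3 => "b3"
  'a' x 1 => "a1"
  'b' x 2 => "b2"
  'a' x 3 => "a3"
  'c' x 1 => "c1"
  'b' x 1 => "b1"
Compressed: "b3a1b2a3c1b1"
Compressed length: 12

12


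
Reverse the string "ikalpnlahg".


Input: ikalpnlahg
Reading characters right to left:
  Position 9: 'g'
  Position 8: 'h'
  Position 7: 'a'
  Position 6: 'l'
  Position 5: 'n'
  Position 4: 'p'
  Position 3: 'l'
  Position 2: 'a'
  Position 1: 'k'
  Position 0: 'i'
Reversed: ghalnplaki

ghalnplaki


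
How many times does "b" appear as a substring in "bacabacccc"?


Searching for "b" in "bacabacccc"
Scanning each position:
  Position 0: "b" => MATCH
  Position 1: "a" => no
  Position 2: "c" => no
  Position 3: "a" => no
  Position 4: "b" => MATCH
  Position 5: "a" => no
  Position 6: "c" => no
  Position 7: "c" => no
  Position 8: "c" => no
  Position 9: "c" => no
Total occurrences: 2

2


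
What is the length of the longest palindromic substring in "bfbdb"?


Input: "bfbdb"
Checking substrings for palindromes:
  [0:3] "bfb" (len 3) => palindrome
  [2:5] "bdb" (len 3) => palindrome
Longest palindromic substring: "bfb" with length 3

3


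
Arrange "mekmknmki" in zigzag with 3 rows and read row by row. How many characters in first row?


Zigzag "mekmknmki" into 3 rows:
Placing characters:
  'm' => row 0
  'e' => row 1
  'k' => row 2
  'm' => row 1
  'k' => row 0
  'n' => row 1
  'm' => row 2
  'k' => row 1
  'i' => row 0
Rows:
  Row 0: "mki"
  Row 1: "emnk"
  Row 2: "km"
First row length: 3

3


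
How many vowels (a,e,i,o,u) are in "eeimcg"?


Input: eeimcg
Checking each character:
  'e' at position 0: vowel (running total: 1)
  'e' at position 1: vowel (running total: 2)
  'i' at position 2: vowel (running total: 3)
  'm' at position 3: consonant
  'c' at position 4: consonant
  'g' at position 5: consonant
Total vowels: 3

3


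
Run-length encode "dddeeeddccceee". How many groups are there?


Input: dddeeeddccceee
Scanning for consecutive runs:
  Group 1: 'd' x 3 (positions 0-2)
  Group 2: 'e' x 3 (positions 3-5)
  Group 3: 'd' x 2 (positions 6-7)
  Group 4: 'c' x 3 (positions 8-10)
  Group 5: 'e' x 3 (positions 11-13)
Total groups: 5

5


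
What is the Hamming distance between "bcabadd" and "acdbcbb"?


Comparing "bcabadd" and "acdbcbb" position by position:
  Position 0: 'b' vs 'a' => differ
  Position 1: 'c' vs 'c' => same
  Position 2: 'a' vs 'd' => differ
  Position 3: 'b' vs 'b' => same
  Position 4: 'a' vs 'c' => differ
  Position 5: 'd' vs 'b' => differ
  Position 6: 'd' vs 'b' => differ
Total differences (Hamming distance): 5

5


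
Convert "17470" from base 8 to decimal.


Input: "17470" in base 8
Positional expansion:
  Digit '1' (value 1) x 8^4 = 4096
  Digit '7' (value 7) x 8^3 = 3584
  Digit '4' (value 4) x 8^2 = 256
  Digit '7' (value 7) x 8^1 = 56
  Digit '0' (value 0) x 8^0 = 0
Sum = 7992

7992


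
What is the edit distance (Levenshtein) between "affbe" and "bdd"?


Computing edit distance: "affbe" -> "bdd"
DP table:
           b    d    d
      0    1    2    3
  a   1    1    2    3
  f   2    2    2    3
  f   3    3    3    3
  b   4    3    4    4
  e   5    4    4    5
Edit distance = dp[5][3] = 5

5


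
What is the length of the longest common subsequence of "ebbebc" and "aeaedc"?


LCS of "ebbebc" and "aeaedc"
DP table:
           a    e    a    e    d    c
      0    0    0    0    0    0    0
  e   0    0    1    1    1    1    1
  b   0    0    1    1    1    1    1
  b   0    0    1    1    1    1    1
  e   0    0    1    1    2    2    2
  b   0    0    1    1    2    2    2
  c   0    0    1    1    2    2    3
LCS length = dp[6][6] = 3

3


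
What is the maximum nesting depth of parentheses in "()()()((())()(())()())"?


Input: "()()()((())()(())()())"
Tracking depth:
  Position 0 '(': depth becomes 1
  Position 1 ')': depth becomes 0
  Position 2 '(': depth becomes 1
  Position 3 ')': depth becomes 0
  Position 4 '(': depth becomes 1
  Position 5 ')': depth becomes 0
  Position 6 '(': depth becomes 1
  Position 7 '(': depth becomes 2
  Position 8 '(': depth becomes 3
  Position 9 ')': depth becomes 2
  Position 10 ')': depth becomes 1
  Position 11 '(': depth becomes 2
  Position 12 ')': depth becomes 1
  Position 13 '(': depth becomes 2
  Position 14 '(': depth becomes 3
  Position 15 ')': depth becomes 2
  Position 16 ')': depth becomes 1
  Position 17 '(': depth becomes 2
  Position 18 ')': depth becomes 1
  Position 19 '(': depth becomes 2
  Position 20 ')': depth becomes 1
  Position 21 ')': depth becomes 0
Maximum depth reached: 3

3


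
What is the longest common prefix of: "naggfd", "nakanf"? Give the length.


Words: naggfd, nakanf
  Position 0: all 'n' => match
  Position 1: all 'a' => match
  Position 2: ('g', 'k') => mismatch, stop
LCP = "na" (length 2)

2


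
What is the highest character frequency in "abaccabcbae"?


Input: abaccabcbae
Character counts:
  'a': 4
  'b': 3
  'c': 3
  'e': 1
Maximum frequency: 4

4


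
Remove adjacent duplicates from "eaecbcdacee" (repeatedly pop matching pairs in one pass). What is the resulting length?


Input: eaecbcdacee
Stack-based adjacent duplicate removal:
  Read 'e': push. Stack: e
  Read 'a': push. Stack: ea
  Read 'e': push. Stack: eae
  Read 'c': push. Stack: eaec
  Read 'b': push. Stack: eaecb
  Read 'c': push. Stack: eaecbc
  Read 'd': push. Stack: eaecbcd
  Read 'a': push. Stack: eaecbcda
  Read 'c': push. Stack: eaecbcdac
  Read 'e': push. Stack: eaecbcdace
  Read 'e': matches stack top 'e' => pop. Stack: eaecbcdac
Final stack: "eaecbcdac" (length 9)

9


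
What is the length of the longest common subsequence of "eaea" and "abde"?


LCS of "eaea" and "abde"
DP table:
           a    b    d    e
      0    0    0    0    0
  e   0    0    0    0    1
  a   0    1    1    1    1
  e   0    1    1    1    2
  a   0    1    1    1    2
LCS length = dp[4][4] = 2

2


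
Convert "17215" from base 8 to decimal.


Input: "17215" in base 8
Positional expansion:
  Digit '1' (value 1) x 8^4 = 4096
  Digit '7' (value 7) x 8^3 = 3584
  Digit '2' (value 2) x 8^2 = 128
  Digit '1' (value 1) x 8^1 = 8
  Digit '5' (value 5) x 8^0 = 5
Sum = 7821

7821


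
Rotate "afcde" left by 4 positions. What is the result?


Input: "afcde", rotate left by 4
First 4 characters: "afcd"
Remaining characters: "e"
Concatenate remaining + first: "e" + "afcd" = "eafcd"

eafcd


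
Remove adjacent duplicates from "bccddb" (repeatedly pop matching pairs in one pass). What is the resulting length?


Input: bccddb
Stack-based adjacent duplicate removal:
  Read 'b': push. Stack: b
  Read 'c': push. Stack: bc
  Read 'c': matches stack top 'c' => pop. Stack: b
  Read 'd': push. Stack: bd
  Read 'd': matches stack top 'd' => pop. Stack: b
  Read 'b': matches stack top 'b' => pop. Stack: (empty)
Final stack: "" (length 0)

0


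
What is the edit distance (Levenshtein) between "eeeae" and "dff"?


Computing edit distance: "eeeae" -> "dff"
DP table:
           d    f    f
      0    1    2    3
  e   1    1    2    3
  e   2    2    2    3
  e   3    3    3    3
  a   4    4    4    4
  e   5    5    5    5
Edit distance = dp[5][3] = 5

5


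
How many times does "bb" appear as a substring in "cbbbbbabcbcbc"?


Searching for "bb" in "cbbbbbabcbcbc"
Scanning each position:
  Position 0: "cb" => no
  Position 1: "bb" => MATCH
  Position 2: "bb" => MATCH
  Position 3: "bb" => MATCH
  Position 4: "bb" => MATCH
  Position 5: "ba" => no
  Position 6: "ab" => no
  Position 7: "bc" => no
  Position 8: "cb" => no
  Position 9: "bc" => no
  Position 10: "cb" => no
  Position 11: "bc" => no
Total occurrences: 4

4


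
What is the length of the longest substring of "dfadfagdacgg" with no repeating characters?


Input: "dfadfagdacgg"
Sliding window (track last position of each char):
  Position 0 ('d'): window [0,0] length 1 -- new best
  Position 1 ('f'): window [0,1] length 2 -- new best
  Position 2 ('a'): window [0,2] length 3 -- new best
  Position 3 ('d'): repeat (last at 0), move window start to 1
  Position 3 ('d'): window [1,3] length 3
  Position 4 ('f'): repeat (last at 1), move window start to 2
  Position 4 ('f'): window [2,4] length 3
  Position 5 ('a'): repeat (last at 2), move window start to 3
  Position 5 ('a'): window [3,5] length 3
  Position 6 ('g'): window [3,6] length 4 -- new best
  Position 7 ('d'): repeat (last at 3), move window start to 4
  Position 7 ('d'): window [4,7] length 4
  Position 8 ('a'): repeat (last at 5), move window start to 6
  Position 8 ('a'): window [6,8] length 3
  Position 9 ('c'): window [6,9] length 4
  Position 10 ('g'): repeat (last at 6), move window start to 7
  Position 10 ('g'): window [7,10] length 4
  Position 11 ('g'): repeat (last at 10), move window start to 11
  Position 11 ('g'): window [11,11] length 1
Longest substring with no repeats: "dfag" with length 4

4


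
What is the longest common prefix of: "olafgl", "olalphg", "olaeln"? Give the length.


Words: olafgl, olalphg, olaeln
  Position 0: all 'o' => match
  Position 1: all 'l' => match
  Position 2: all 'a' => match
  Position 3: ('f', 'l', 'e') => mismatch, stop
LCP = "ola" (length 3)

3


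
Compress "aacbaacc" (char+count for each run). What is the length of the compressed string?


Input: aacbaacc
Runs:
  'a' x 2 => "a2"
  'c' x 1 => "c1"
  'b' x 1 => "b1"
  'a' x 2 => "a2"
  'c' x 2 => "c2"
Compressed: "a2c1b1a2c2"
Compressed length: 10

10


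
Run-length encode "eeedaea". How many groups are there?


Input: eeedaea
Scanning for consecutive runs:
  Group 1: 'e' x 3 (positions 0-2)
  Group 2: 'd' x 1 (positions 3-3)
  Group 3: 'a' x 1 (positions 4-4)
  Group 4: 'e' x 1 (positions 5-5)
  Group 5: 'a' x 1 (positions 6-6)
Total groups: 5

5


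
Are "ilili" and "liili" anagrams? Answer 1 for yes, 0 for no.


Strings: "ilili", "liili"
Sorted first:  iiill
Sorted second: iiill
Sorted forms match => anagrams

1


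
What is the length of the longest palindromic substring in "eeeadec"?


Input: "eeeadec"
Checking substrings for palindromes:
  [0:3] "eee" (len 3) => palindrome
  [0:2] "ee" (len 2) => palindrome
  [1:3] "ee" (len 2) => palindrome
Longest palindromic substring: "eee" with length 3

3


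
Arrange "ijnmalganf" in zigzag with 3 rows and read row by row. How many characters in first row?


Zigzag "ijnmalganf" into 3 rows:
Placing characters:
  'i' => row 0
  'j' => row 1
  'n' => row 2
  'm' => row 1
  'a' => row 0
  'l' => row 1
  'g' => row 2
  'a' => row 1
  'n' => row 0
  'f' => row 1
Rows:
  Row 0: "ian"
  Row 1: "jmlaf"
  Row 2: "ng"
First row length: 3

3


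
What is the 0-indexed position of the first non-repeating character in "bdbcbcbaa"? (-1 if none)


Input: bdbcbcbaa
Character frequencies:
  'a': 2
  'b': 4
  'c': 2
  'd': 1
Scanning left to right for freq == 1:
  Position 0 ('b'): freq=4, skip
  Position 1 ('d'): unique! => answer = 1

1


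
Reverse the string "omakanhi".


Input: omakanhi
Reading characters right to left:
  Position 7: 'i'
  Position 6: 'h'
  Position 5: 'n'
  Position 4: 'a'
  Position 3: 'k'
  Position 2: 'a'
  Position 1: 'm'
  Position 0: 'o'
Reversed: ihnakamo

ihnakamo


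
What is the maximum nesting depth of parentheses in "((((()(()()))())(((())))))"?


Input: "((((()(()()))())(((())))))"
Tracking depth:
  Position 0 '(': depth becomes 1
  Position 1 '(': depth becomes 2
  Position 2 '(': depth becomes 3
  Position 3 '(': depth becomes 4
  Position 4 '(': depth becomes 5
  Position 5 ')': depth becomes 4
  Position 6 '(': depth becomes 5
  Position 7 '(': depth becomes 6
  Position 8 ')': depth becomes 5
  Position 9 '(': depth becomes 6
  Position 10 ')': depth becomes 5
  Position 11 ')': depth becomes 4
  Position 12 ')': depth becomes 3
  Position 13 '(': depth becomes 4
  Position 14 ')': depth becomes 3
  Position 15 ')': depth becomes 2
  Position 16 '(': depth becomes 3
  Position 17 '(': depth becomes 4
  Position 18 '(': depth becomes 5
  Position 19 '(': depth becomes 6
  Position 20 ')': depth becomes 5
  Position 21 ')': depth becomes 4
  Position 22 ')': depth becomes 3
  Position 23 ')': depth becomes 2
  Position 24 ')': depth becomes 1
  Position 25 ')': depth becomes 0
Maximum depth reached: 6

6


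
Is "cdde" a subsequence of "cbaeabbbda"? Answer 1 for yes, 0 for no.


Check if "cdde" is a subsequence of "cbaeabbbda"
Greedy scan:
  Position 0 ('c'): matches sub[0] = 'c'
  Position 1 ('b'): no match needed
  Position 2 ('a'): no match needed
  Position 3 ('e'): no match needed
  Position 4 ('a'): no match needed
  Position 5 ('b'): no match needed
  Position 6 ('b'): no match needed
  Position 7 ('b'): no match needed
  Position 8 ('d'): matches sub[1] = 'd'
  Position 9 ('a'): no match needed
Only matched 2/4 characters => not a subsequence

0


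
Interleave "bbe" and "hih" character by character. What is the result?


Interleaving "bbe" and "hih":
  Position 0: 'b' from first, 'h' from second => "bh"
  Position 1: 'b' from first, 'i' from second => "bi"
  Position 2: 'e' from first, 'h' from second => "eh"
Result: bhbieh

bhbieh


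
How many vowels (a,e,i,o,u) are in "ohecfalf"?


Input: ohecfalf
Checking each character:
  'o' at position 0: vowel (running total: 1)
  'h' at position 1: consonant
  'e' at position 2: vowel (running total: 2)
  'c' at position 3: consonant
  'f' at position 4: consonant
  'a' at position 5: vowel (running total: 3)
  'l' at position 6: consonant
  'f' at position 7: consonant
Total vowels: 3

3


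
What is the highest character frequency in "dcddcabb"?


Input: dcddcabb
Character counts:
  'a': 1
  'b': 2
  'c': 2
  'd': 3
Maximum frequency: 3

3


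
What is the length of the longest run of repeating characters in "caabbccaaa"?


Input: "caabbccaaa"
Scanning for longest run:
  Position 1 ('a'): new char, reset run to 1
  Position 2 ('a'): continues run of 'a', length=2
  Position 3 ('b'): new char, reset run to 1
  Position 4 ('b'): continues run of 'b', length=2
  Position 5 ('c'): new char, reset run to 1
  Position 6 ('c'): continues run of 'c', length=2
  Position 7 ('a'): new char, reset run to 1
  Position 8 ('a'): continues run of 'a', length=2
  Position 9 ('a'): continues run of 'a', length=3
Longest run: 'a' with length 3

3


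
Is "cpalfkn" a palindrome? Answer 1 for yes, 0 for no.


Input: cpalfkn
Reversed: nkflapc
  Compare pos 0 ('c') with pos 6 ('n'): MISMATCH
  Compare pos 1 ('p') with pos 5 ('k'): MISMATCH
  Compare pos 2 ('a') with pos 4 ('f'): MISMATCH
Result: not a palindrome

0


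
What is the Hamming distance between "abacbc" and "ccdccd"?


Comparing "abacbc" and "ccdccd" position by position:
  Position 0: 'a' vs 'c' => differ
  Position 1: 'b' vs 'c' => differ
  Position 2: 'a' vs 'd' => differ
  Position 3: 'c' vs 'c' => same
  Position 4: 'b' vs 'c' => differ
  Position 5: 'c' vs 'd' => differ
Total differences (Hamming distance): 5

5


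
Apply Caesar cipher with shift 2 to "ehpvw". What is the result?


Caesar cipher: shift "ehpvw" by 2
  'e' (pos 4) + 2 = pos 6 = 'g'
  'h' (pos 7) + 2 = pos 9 = 'j'
  'p' (pos 15) + 2 = pos 17 = 'r'
  'v' (pos 21) + 2 = pos 23 = 'x'
  'w' (pos 22) + 2 = pos 24 = 'y'
Result: gjrxy

gjrxy


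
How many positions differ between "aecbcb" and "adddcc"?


Comparing "aecbcb" and "adddcc" position by position:
  Position 0: 'a' vs 'a' => same
  Position 1: 'e' vs 'd' => DIFFER
  Position 2: 'c' vs 'd' => DIFFER
  Position 3: 'b' vs 'd' => DIFFER
  Position 4: 'c' vs 'c' => same
  Position 5: 'b' vs 'c' => DIFFER
Positions that differ: 4

4


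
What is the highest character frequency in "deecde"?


Input: deecde
Character counts:
  'c': 1
  'd': 2
  'e': 3
Maximum frequency: 3

3


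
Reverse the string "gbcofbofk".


Input: gbcofbofk
Reading characters right to left:
  Position 8: 'k'
  Position 7: 'f'
  Position 6: 'o'
  Position 5: 'b'
  Position 4: 'f'
  Position 3: 'o'
  Position 2: 'c'
  Position 1: 'b'
  Position 0: 'g'
Reversed: kfobfocbg

kfobfocbg


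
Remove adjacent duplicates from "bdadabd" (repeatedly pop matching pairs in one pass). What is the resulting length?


Input: bdadabd
Stack-based adjacent duplicate removal:
  Read 'b': push. Stack: b
  Read 'd': push. Stack: bd
  Read 'a': push. Stack: bda
  Read 'd': push. Stack: bdad
  Read 'a': push. Stack: bdada
  Read 'b': push. Stack: bdadab
  Read 'd': push. Stack: bdadabd
Final stack: "bdadabd" (length 7)

7


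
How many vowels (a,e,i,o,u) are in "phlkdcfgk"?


Input: phlkdcfgk
Checking each character:
  'p' at position 0: consonant
  'h' at position 1: consonant
  'l' at position 2: consonant
  'k' at position 3: consonant
  'd' at position 4: consonant
  'c' at position 5: consonant
  'f' at position 6: consonant
  'g' at position 7: consonant
  'k' at position 8: consonant
Total vowels: 0

0


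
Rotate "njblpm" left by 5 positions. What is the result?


Input: "njblpm", rotate left by 5
First 5 characters: "njblp"
Remaining characters: "m"
Concatenate remaining + first: "m" + "njblp" = "mnjblp"

mnjblp


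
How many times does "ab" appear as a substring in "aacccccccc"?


Searching for "ab" in "aacccccccc"
Scanning each position:
  Position 0: "aa" => no
  Position 1: "ac" => no
  Position 2: "cc" => no
  Position 3: "cc" => no
  Position 4: "cc" => no
  Position 5: "cc" => no
  Position 6: "cc" => no
  Position 7: "cc" => no
  Position 8: "cc" => no
Total occurrences: 0

0


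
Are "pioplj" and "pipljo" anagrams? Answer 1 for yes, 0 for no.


Strings: "pioplj", "pipljo"
Sorted first:  ijlopp
Sorted second: ijlopp
Sorted forms match => anagrams

1


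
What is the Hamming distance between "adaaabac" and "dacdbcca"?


Comparing "adaaabac" and "dacdbcca" position by position:
  Position 0: 'a' vs 'd' => differ
  Position 1: 'd' vs 'a' => differ
  Position 2: 'a' vs 'c' => differ
  Position 3: 'a' vs 'd' => differ
  Position 4: 'a' vs 'b' => differ
  Position 5: 'b' vs 'c' => differ
  Position 6: 'a' vs 'c' => differ
  Position 7: 'c' vs 'a' => differ
Total differences (Hamming distance): 8

8


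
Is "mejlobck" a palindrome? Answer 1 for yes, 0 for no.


Input: mejlobck
Reversed: kcboljem
  Compare pos 0 ('m') with pos 7 ('k'): MISMATCH
  Compare pos 1 ('e') with pos 6 ('c'): MISMATCH
  Compare pos 2 ('j') with pos 5 ('b'): MISMATCH
  Compare pos 3 ('l') with pos 4 ('o'): MISMATCH
Result: not a palindrome

0


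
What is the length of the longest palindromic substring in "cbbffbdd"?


Input: "cbbffbdd"
Checking substrings for palindromes:
  [2:6] "bffb" (len 4) => palindrome
  [1:3] "bb" (len 2) => palindrome
  [3:5] "ff" (len 2) => palindrome
  [6:8] "dd" (len 2) => palindrome
Longest palindromic substring: "bffb" with length 4

4


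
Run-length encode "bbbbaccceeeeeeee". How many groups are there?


Input: bbbbaccceeeeeeee
Scanning for consecutive runs:
  Group 1: 'b' x 4 (positions 0-3)
  Group 2: 'a' x 1 (positions 4-4)
  Group 3: 'c' x 3 (positions 5-7)
  Group 4: 'e' x 8 (positions 8-15)
Total groups: 4

4


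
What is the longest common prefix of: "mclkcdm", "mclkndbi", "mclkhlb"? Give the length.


Words: mclkcdm, mclkndbi, mclkhlb
  Position 0: all 'm' => match
  Position 1: all 'c' => match
  Position 2: all 'l' => match
  Position 3: all 'k' => match
  Position 4: ('c', 'n', 'h') => mismatch, stop
LCP = "mclk" (length 4)

4


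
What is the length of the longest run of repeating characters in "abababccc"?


Input: "abababccc"
Scanning for longest run:
  Position 1 ('b'): new char, reset run to 1
  Position 2 ('a'): new char, reset run to 1
  Position 3 ('b'): new char, reset run to 1
  Position 4 ('a'): new char, reset run to 1
  Position 5 ('b'): new char, reset run to 1
  Position 6 ('c'): new char, reset run to 1
  Position 7 ('c'): continues run of 'c', length=2
  Position 8 ('c'): continues run of 'c', length=3
Longest run: 'c' with length 3

3


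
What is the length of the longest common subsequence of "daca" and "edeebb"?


LCS of "daca" and "edeebb"
DP table:
           e    d    e    e    b    b
      0    0    0    0    0    0    0
  d   0    0    1    1    1    1    1
  a   0    0    1    1    1    1    1
  c   0    0    1    1    1    1    1
  a   0    0    1    1    1    1    1
LCS length = dp[4][6] = 1

1


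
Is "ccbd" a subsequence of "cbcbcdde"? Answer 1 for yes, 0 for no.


Check if "ccbd" is a subsequence of "cbcbcdde"
Greedy scan:
  Position 0 ('c'): matches sub[0] = 'c'
  Position 1 ('b'): no match needed
  Position 2 ('c'): matches sub[1] = 'c'
  Position 3 ('b'): matches sub[2] = 'b'
  Position 4 ('c'): no match needed
  Position 5 ('d'): matches sub[3] = 'd'
  Position 6 ('d'): no match needed
  Position 7 ('e'): no match needed
All 4 characters matched => is a subsequence

1


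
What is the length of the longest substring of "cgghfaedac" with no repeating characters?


Input: "cgghfaedac"
Sliding window (track last position of each char):
  Position 0 ('c'): window [0,0] length 1 -- new best
  Position 1 ('g'): window [0,1] length 2 -- new best
  Position 2 ('g'): repeat (last at 1), move window start to 2
  Position 2 ('g'): window [2,2] length 1
  Position 3 ('h'): window [2,3] length 2
  Position 4 ('f'): window [2,4] length 3 -- new best
  Position 5 ('a'): window [2,5] length 4 -- new best
  Position 6 ('e'): window [2,6] length 5 -- new best
  Position 7 ('d'): window [2,7] length 6 -- new best
  Position 8 ('a'): repeat (last at 5), move window start to 6
  Position 8 ('a'): window [6,8] length 3
  Position 9 ('c'): window [6,9] length 4
Longest substring with no repeats: "ghfaed" with length 6

6


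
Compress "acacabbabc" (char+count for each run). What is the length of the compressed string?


Input: acacabbabc
Runs:
  'a' x 1 => "a1"
  'c' x 1 => "c1"
  'a' x 1 => "a1"
  'c' x 1 => "c1"
  'a' x 1 => "a1"
  'b' x 2 => "b2"
  'a' x 1 => "a1"
  'b' x 1 => "b1"
  'c' x 1 => "c1"
Compressed: "a1c1a1c1a1b2a1b1c1"
Compressed length: 18

18


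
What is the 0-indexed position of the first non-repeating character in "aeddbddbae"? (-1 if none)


Input: aeddbddbae
Character frequencies:
  'a': 2
  'b': 2
  'd': 4
  'e': 2
Scanning left to right for freq == 1:
  Position 0 ('a'): freq=2, skip
  Position 1 ('e'): freq=2, skip
  Position 2 ('d'): freq=4, skip
  Position 3 ('d'): freq=4, skip
  Position 4 ('b'): freq=2, skip
  Position 5 ('d'): freq=4, skip
  Position 6 ('d'): freq=4, skip
  Position 7 ('b'): freq=2, skip
  Position 8 ('a'): freq=2, skip
  Position 9 ('e'): freq=2, skip
  No unique character found => answer = -1

-1


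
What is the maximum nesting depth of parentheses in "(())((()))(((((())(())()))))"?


Input: "(())((()))(((((())(())()))))"
Tracking depth:
  Position 0 '(': depth becomes 1
  Position 1 '(': depth becomes 2
  Position 2 ')': depth becomes 1
  Position 3 ')': depth becomes 0
  Position 4 '(': depth becomes 1
  Position 5 '(': depth becomes 2
  Position 6 '(': depth becomes 3
  Position 7 ')': depth becomes 2
  Position 8 ')': depth becomes 1
  Position 9 ')': depth becomes 0
  Position 10 '(': depth becomes 1
  Position 11 '(': depth becomes 2
  Position 12 '(': depth becomes 3
  Position 13 '(': depth becomes 4
  Position 14 '(': depth becomes 5
  Position 15 '(': depth becomes 6
  Position 16 ')': depth becomes 5
  Position 17 ')': depth becomes 4
  Position 18 '(': depth becomes 5
  Position 19 '(': depth becomes 6
  Position 20 ')': depth becomes 5
  Position 21 ')': depth becomes 4
  Position 22 '(': depth becomes 5
  Position 23 ')': depth becomes 4
  Position 24 ')': depth becomes 3
  Position 25 ')': depth becomes 2
  Position 26 ')': depth becomes 1
  Position 27 ')': depth becomes 0
Maximum depth reached: 6

6


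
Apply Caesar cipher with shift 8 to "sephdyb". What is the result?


Caesar cipher: shift "sephdyb" by 8
  's' (pos 18) + 8 = pos 0 = 'a'
  'e' (pos 4) + 8 = pos 12 = 'm'
  'p' (pos 15) + 8 = pos 23 = 'x'
  'h' (pos 7) + 8 = pos 15 = 'p'
  'd' (pos 3) + 8 = pos 11 = 'l'
  'y' (pos 24) + 8 = pos 6 = 'g'
  'b' (pos 1) + 8 = pos 9 = 'j'
Result: amxplgj

amxplgj


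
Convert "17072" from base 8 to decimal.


Input: "17072" in base 8
Positional expansion:
  Digit '1' (value 1) x 8^4 = 4096
  Digit '7' (value 7) x 8^3 = 3584
  Digit '0' (value 0) x 8^2 = 0
  Digit '7' (value 7) x 8^1 = 56
  Digit '2' (value 2) x 8^0 = 2
Sum = 7738

7738


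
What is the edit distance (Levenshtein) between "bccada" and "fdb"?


Computing edit distance: "bccada" -> "fdb"
DP table:
           f    d    b
      0    1    2    3
  b   1    1    2    2
  c   2    2    2    3
  c   3    3    3    3
  a   4    4    4    4
  d   5    5    4    5
  a   6    6    5    5
Edit distance = dp[6][3] = 5

5


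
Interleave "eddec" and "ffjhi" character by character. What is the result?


Interleaving "eddec" and "ffjhi":
  Position 0: 'e' from first, 'f' from second => "ef"
  Position 1: 'd' from first, 'f' from second => "df"
  Position 2: 'd' from first, 'j' from second => "dj"
  Position 3: 'e' from first, 'h' from second => "eh"
  Position 4: 'c' from first, 'i' from second => "ci"
Result: efdfdjehci

efdfdjehci


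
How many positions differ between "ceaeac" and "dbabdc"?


Comparing "ceaeac" and "dbabdc" position by position:
  Position 0: 'c' vs 'd' => DIFFER
  Position 1: 'e' vs 'b' => DIFFER
  Position 2: 'a' vs 'a' => same
  Position 3: 'e' vs 'b' => DIFFER
  Position 4: 'a' vs 'd' => DIFFER
  Position 5: 'c' vs 'c' => same
Positions that differ: 4

4


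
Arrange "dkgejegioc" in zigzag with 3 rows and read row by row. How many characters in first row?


Zigzag "dkgejegioc" into 3 rows:
Placing characters:
  'd' => row 0
  'k' => row 1
  'g' => row 2
  'e' => row 1
  'j' => row 0
  'e' => row 1
  'g' => row 2
  'i' => row 1
  'o' => row 0
  'c' => row 1
Rows:
  Row 0: "djo"
  Row 1: "keeic"
  Row 2: "gg"
First row length: 3

3


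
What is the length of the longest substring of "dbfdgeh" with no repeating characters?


Input: "dbfdgeh"
Sliding window (track last position of each char):
  Position 0 ('d'): window [0,0] length 1 -- new best
  Position 1 ('b'): window [0,1] length 2 -- new best
  Position 2 ('f'): window [0,2] length 3 -- new best
  Position 3 ('d'): repeat (last at 0), move window start to 1
  Position 3 ('d'): window [1,3] length 3
  Position 4 ('g'): window [1,4] length 4 -- new best
  Position 5 ('e'): window [1,5] length 5 -- new best
  Position 6 ('h'): window [1,6] length 6 -- new best
Longest substring with no repeats: "bfdgeh" with length 6

6


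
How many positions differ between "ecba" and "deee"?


Comparing "ecba" and "deee" position by position:
  Position 0: 'e' vs 'd' => DIFFER
  Position 1: 'c' vs 'e' => DIFFER
  Position 2: 'b' vs 'e' => DIFFER
  Position 3: 'a' vs 'e' => DIFFER
Positions that differ: 4

4


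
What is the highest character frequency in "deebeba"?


Input: deebeba
Character counts:
  'a': 1
  'b': 2
  'd': 1
  'e': 3
Maximum frequency: 3

3


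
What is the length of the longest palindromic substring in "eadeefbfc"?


Input: "eadeefbfc"
Checking substrings for palindromes:
  [5:8] "fbf" (len 3) => palindrome
  [3:5] "ee" (len 2) => palindrome
Longest palindromic substring: "fbf" with length 3

3


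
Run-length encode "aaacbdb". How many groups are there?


Input: aaacbdb
Scanning for consecutive runs:
  Group 1: 'a' x 3 (positions 0-2)
  Group 2: 'c' x 1 (positions 3-3)
  Group 3: 'b' x 1 (positions 4-4)
  Group 4: 'd' x 1 (positions 5-5)
  Group 5: 'b' x 1 (positions 6-6)
Total groups: 5

5


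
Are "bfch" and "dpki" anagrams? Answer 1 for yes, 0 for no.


Strings: "bfch", "dpki"
Sorted first:  bcfh
Sorted second: dikp
Differ at position 0: 'b' vs 'd' => not anagrams

0


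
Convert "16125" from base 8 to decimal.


Input: "16125" in base 8
Positional expansion:
  Digit '1' (value 1) x 8^4 = 4096
  Digit '6' (value 6) x 8^3 = 3072
  Digit '1' (value 1) x 8^2 = 64
  Digit '2' (value 2) x 8^1 = 16
  Digit '5' (value 5) x 8^0 = 5
Sum = 7253

7253


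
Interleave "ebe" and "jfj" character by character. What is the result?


Interleaving "ebe" and "jfj":
  Position 0: 'e' from first, 'j' from second => "ej"
  Position 1: 'b' from first, 'f' from second => "bf"
  Position 2: 'e' from first, 'j' from second => "ej"
Result: ejbfej

ejbfej


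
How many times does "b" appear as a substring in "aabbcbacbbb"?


Searching for "b" in "aabbcbacbbb"
Scanning each position:
  Position 0: "a" => no
  Position 1: "a" => no
  Position 2: "b" => MATCH
  Position 3: "b" => MATCH
  Position 4: "c" => no
  Position 5: "b" => MATCH
  Position 6: "a" => no
  Position 7: "c" => no
  Position 8: "b" => MATCH
  Position 9: "b" => MATCH
  Position 10: "b" => MATCH
Total occurrences: 6

6


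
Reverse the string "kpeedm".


Input: kpeedm
Reading characters right to left:
  Position 5: 'm'
  Position 4: 'd'
  Position 3: 'e'
  Position 2: 'e'
  Position 1: 'p'
  Position 0: 'k'
Reversed: mdeepk

mdeepk


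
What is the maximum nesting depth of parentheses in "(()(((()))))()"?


Input: "(()(((()))))()"
Tracking depth:
  Position 0 '(': depth becomes 1
  Position 1 '(': depth becomes 2
  Position 2 ')': depth becomes 1
  Position 3 '(': depth becomes 2
  Position 4 '(': depth becomes 3
  Position 5 '(': depth becomes 4
  Position 6 '(': depth becomes 5
  Position 7 ')': depth becomes 4
  Position 8 ')': depth becomes 3
  Position 9 ')': depth becomes 2
  Position 10 ')': depth becomes 1
  Position 11 ')': depth becomes 0
  Position 12 '(': depth becomes 1
  Position 13 ')': depth becomes 0
Maximum depth reached: 5

5


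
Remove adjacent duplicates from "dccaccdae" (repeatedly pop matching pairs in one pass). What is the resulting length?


Input: dccaccdae
Stack-based adjacent duplicate removal:
  Read 'd': push. Stack: d
  Read 'c': push. Stack: dc
  Read 'c': matches stack top 'c' => pop. Stack: d
  Read 'a': push. Stack: da
  Read 'c': push. Stack: dac
  Read 'c': matches stack top 'c' => pop. Stack: da
  Read 'd': push. Stack: dad
  Read 'a': push. Stack: dada
  Read 'e': push. Stack: dadae
Final stack: "dadae" (length 5)

5


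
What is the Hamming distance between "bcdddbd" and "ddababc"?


Comparing "bcdddbd" and "ddababc" position by position:
  Position 0: 'b' vs 'd' => differ
  Position 1: 'c' vs 'd' => differ
  Position 2: 'd' vs 'a' => differ
  Position 3: 'd' vs 'b' => differ
  Position 4: 'd' vs 'a' => differ
  Position 5: 'b' vs 'b' => same
  Position 6: 'd' vs 'c' => differ
Total differences (Hamming distance): 6

6


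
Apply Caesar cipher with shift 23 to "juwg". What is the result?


Caesar cipher: shift "juwg" by 23
  'j' (pos 9) + 23 = pos 6 = 'g'
  'u' (pos 20) + 23 = pos 17 = 'r'
  'w' (pos 22) + 23 = pos 19 = 't'
  'g' (pos 6) + 23 = pos 3 = 'd'
Result: grtd

grtd


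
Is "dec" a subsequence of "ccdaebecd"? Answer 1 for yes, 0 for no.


Check if "dec" is a subsequence of "ccdaebecd"
Greedy scan:
  Position 0 ('c'): no match needed
  Position 1 ('c'): no match needed
  Position 2 ('d'): matches sub[0] = 'd'
  Position 3 ('a'): no match needed
  Position 4 ('e'): matches sub[1] = 'e'
  Position 5 ('b'): no match needed
  Position 6 ('e'): no match needed
  Position 7 ('c'): matches sub[2] = 'c'
  Position 8 ('d'): no match needed
All 3 characters matched => is a subsequence

1


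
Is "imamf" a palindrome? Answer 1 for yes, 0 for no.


Input: imamf
Reversed: fmami
  Compare pos 0 ('i') with pos 4 ('f'): MISMATCH
  Compare pos 1 ('m') with pos 3 ('m'): match
Result: not a palindrome

0


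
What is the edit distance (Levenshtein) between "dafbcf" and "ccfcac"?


Computing edit distance: "dafbcf" -> "ccfcac"
DP table:
           c    c    f    c    a    c
      0    1    2    3    4    5    6
  d   1    1    2    3    4    5    6
  a   2    2    2    3    4    4    5
  f   3    3    3    2    3    4    5
  b   4    4    4    3    3    4    5
  c   5    4    4    4    3    4    4
  f   6    5    5    4    4    4    5
Edit distance = dp[6][6] = 5

5


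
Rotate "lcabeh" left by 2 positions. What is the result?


Input: "lcabeh", rotate left by 2
First 2 characters: "lc"
Remaining characters: "abeh"
Concatenate remaining + first: "abeh" + "lc" = "abehlc"

abehlc


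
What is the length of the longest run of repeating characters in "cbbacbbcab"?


Input: "cbbacbbcab"
Scanning for longest run:
  Position 1 ('b'): new char, reset run to 1
  Position 2 ('b'): continues run of 'b', length=2
  Position 3 ('a'): new char, reset run to 1
  Position 4 ('c'): new char, reset run to 1
  Position 5 ('b'): new char, reset run to 1
  Position 6 ('b'): continues run of 'b', length=2
  Position 7 ('c'): new char, reset run to 1
  Position 8 ('a'): new char, reset run to 1
  Position 9 ('b'): new char, reset run to 1
Longest run: 'b' with length 2

2


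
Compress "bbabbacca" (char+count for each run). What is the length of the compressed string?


Input: bbabbacca
Runs:
  'b' x 2 => "b2"
  'a' x 1 => "a1"
  'b' x 2 => "b2"
  'a' x 1 => "a1"
  'c' x 2 => "c2"
  'a' x 1 => "a1"
Compressed: "b2a1b2a1c2a1"
Compressed length: 12

12


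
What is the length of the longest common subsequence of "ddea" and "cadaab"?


LCS of "ddea" and "cadaab"
DP table:
           c    a    d    a    a    b
      0    0    0    0    0    0    0
  d   0    0    0    1    1    1    1
  d   0    0    0    1    1    1    1
  e   0    0    0    1    1    1    1
  a   0    0    1    1    2    2    2
LCS length = dp[4][6] = 2

2


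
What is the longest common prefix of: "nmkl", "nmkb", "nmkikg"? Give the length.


Words: nmkl, nmkb, nmkikg
  Position 0: all 'n' => match
  Position 1: all 'm' => match
  Position 2: all 'k' => match
  Position 3: ('l', 'b', 'i') => mismatch, stop
LCP = "nmk" (length 3)

3


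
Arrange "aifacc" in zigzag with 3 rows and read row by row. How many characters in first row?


Zigzag "aifacc" into 3 rows:
Placing characters:
  'a' => row 0
  'i' => row 1
  'f' => row 2
  'a' => row 1
  'c' => row 0
  'c' => row 1
Rows:
  Row 0: "ac"
  Row 1: "iac"
  Row 2: "f"
First row length: 2

2


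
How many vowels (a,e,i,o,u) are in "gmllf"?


Input: gmllf
Checking each character:
  'g' at position 0: consonant
  'm' at position 1: consonant
  'l' at position 2: consonant
  'l' at position 3: consonant
  'f' at position 4: consonant
Total vowels: 0

0


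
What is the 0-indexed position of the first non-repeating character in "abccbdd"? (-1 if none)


Input: abccbdd
Character frequencies:
  'a': 1
  'b': 2
  'c': 2
  'd': 2
Scanning left to right for freq == 1:
  Position 0 ('a'): unique! => answer = 0

0


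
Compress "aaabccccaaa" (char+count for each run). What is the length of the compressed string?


Input: aaabccccaaa
Runs:
  'a' x 3 => "a3"
  'b' x 1 => "b1"
  'c' x 4 => "c4"
  'a' x 3 => "a3"
Compressed: "a3b1c4a3"
Compressed length: 8

8


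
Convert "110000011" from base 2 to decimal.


Input: "110000011" in base 2
Positional expansion:
  Digit '1' (value 1) x 2^8 = 256
  Digit '1' (value 1) x 2^7 = 128
  Digit '0' (value 0) x 2^6 = 0
  Digit '0' (value 0) x 2^5 = 0
  Digit '0' (value 0) x 2^4 = 0
  Digit '0' (value 0) x 2^3 = 0
  Digit '0' (value 0) x 2^2 = 0
  Digit '1' (value 1) x 2^1 = 2
  Digit '1' (value 1) x 2^0 = 1
Sum = 387

387


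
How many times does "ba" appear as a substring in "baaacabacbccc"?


Searching for "ba" in "baaacabacbccc"
Scanning each position:
  Position 0: "ba" => MATCH
  Position 1: "aa" => no
  Position 2: "aa" => no
  Position 3: "ac" => no
  Position 4: "ca" => no
  Position 5: "ab" => no
  Position 6: "ba" => MATCH
  Position 7: "ac" => no
  Position 8: "cb" => no
  Position 9: "bc" => no
  Position 10: "cc" => no
  Position 11: "cc" => no
Total occurrences: 2

2


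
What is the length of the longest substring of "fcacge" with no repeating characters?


Input: "fcacge"
Sliding window (track last position of each char):
  Position 0 ('f'): window [0,0] length 1 -- new best
  Position 1 ('c'): window [0,1] length 2 -- new best
  Position 2 ('a'): window [0,2] length 3 -- new best
  Position 3 ('c'): repeat (last at 1), move window start to 2
  Position 3 ('c'): window [2,3] length 2
  Position 4 ('g'): window [2,4] length 3
  Position 5 ('e'): window [2,5] length 4 -- new best
Longest substring with no repeats: "acge" with length 4

4
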